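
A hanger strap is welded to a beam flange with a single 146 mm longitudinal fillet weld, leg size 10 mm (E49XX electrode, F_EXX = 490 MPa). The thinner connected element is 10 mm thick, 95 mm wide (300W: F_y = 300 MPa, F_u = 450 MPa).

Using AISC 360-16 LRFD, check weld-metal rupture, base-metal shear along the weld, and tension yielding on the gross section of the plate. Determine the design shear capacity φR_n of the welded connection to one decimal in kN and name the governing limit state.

227.6 kN (weld metal governs)

Weld metal: throat = 0.707×10 = 7.07 mm, L = 146 mm. φR_n = 0.75 × 0.6 × 490 × 7.07 × 146 = 227.6 kN.
Base metal shear (10 mm plate): yield φR_n = 1.0×0.6×300×10×146 = 262.8 kN; rupture φR_n = 0.75×0.6×450×10×146 = 295.7 kN; take 262.8 kN (yield).
Tension yield (gross): A_g = 95×10 = 950 mm². φR_n = 0.90 × 300 × 950 = 256.5 kN.
Governing: min(227.6, 262.8, 256.5) = 227.6 kN → weld metal.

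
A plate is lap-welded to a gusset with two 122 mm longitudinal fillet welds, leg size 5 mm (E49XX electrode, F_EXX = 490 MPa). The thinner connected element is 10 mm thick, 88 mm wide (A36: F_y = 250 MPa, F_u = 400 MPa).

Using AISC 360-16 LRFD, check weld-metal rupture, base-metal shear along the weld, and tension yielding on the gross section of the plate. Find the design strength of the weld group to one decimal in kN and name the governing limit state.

190.2 kN (weld metal governs)

Weld metal: throat = 0.707×5 = 3.535 mm, L = 2×122 = 244 mm. φR_n = 0.75 × 0.6 × 490 × 3.535 × 244 = 190.2 kN.
Base metal shear (10 mm plate): yield φR_n = 1.0×0.6×250×10×244 = 366.0 kN; rupture φR_n = 0.75×0.6×400×10×244 = 439.2 kN; take 366.0 kN (yield).
Tension yield (gross): A_g = 88×10 = 880 mm². φR_n = 0.90 × 250 × 880 = 198.0 kN.
Governing: min(190.2, 366.0, 198.0) = 190.2 kN → weld metal.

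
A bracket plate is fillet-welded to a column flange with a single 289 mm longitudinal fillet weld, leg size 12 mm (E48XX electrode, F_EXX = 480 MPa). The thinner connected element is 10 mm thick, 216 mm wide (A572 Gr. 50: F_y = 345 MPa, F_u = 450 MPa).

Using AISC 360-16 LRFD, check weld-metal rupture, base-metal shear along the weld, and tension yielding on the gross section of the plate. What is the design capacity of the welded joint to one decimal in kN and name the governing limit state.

529.6 kN (weld metal governs)

Weld metal: throat = 0.707×12 = 8.484 mm, L = 289 mm. φR_n = 0.75 × 0.6 × 480 × 8.484 × 289 = 529.6 kN.
Base metal shear (10 mm plate): yield φR_n = 1.0×0.6×345×10×289 = 598.2 kN; rupture φR_n = 0.75×0.6×450×10×289 = 585.2 kN; take 585.2 kN (rupture).
Tension yield (gross): A_g = 216×10 = 2160 mm². φR_n = 0.90 × 345 × 2160 = 670.7 kN.
Governing: min(529.6, 585.2, 670.7) = 529.6 kN → weld metal.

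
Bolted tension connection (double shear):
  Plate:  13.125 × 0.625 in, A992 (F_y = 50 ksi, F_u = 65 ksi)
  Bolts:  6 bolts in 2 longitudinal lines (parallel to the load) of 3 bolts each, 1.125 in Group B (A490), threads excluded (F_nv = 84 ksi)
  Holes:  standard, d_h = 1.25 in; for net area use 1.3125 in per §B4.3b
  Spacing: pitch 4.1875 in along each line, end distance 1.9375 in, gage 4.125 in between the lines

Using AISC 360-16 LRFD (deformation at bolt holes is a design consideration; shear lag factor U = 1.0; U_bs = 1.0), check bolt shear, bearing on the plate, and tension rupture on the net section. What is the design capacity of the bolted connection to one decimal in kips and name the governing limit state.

Bolt shear: A_b = π(1.125)²/4 = 0.99402 in². φR_n = 0.75 × 84 × 0.99402 × 6 × 2 = 751.5 kips.
Bearing (0.625 in plate, F_u = 65 ksi): end bolts L_c = 1.9375 − 1.25/2 = 1.3125, R_n = min(1.2×1.3125×0.625×65, 2.4×1.125×0.625×65) = 63.984 kips/bolt; interior L_c = 4.1875 − 1.25 = 2.9375, R_n = 109.69 kips/bolt. φR_n = 0.75 × (2×63.984 + 4×109.69) = 425.0 kips.
Tension rupture (net): A_n = (13.125 − 2×1.3125)×0.625 = 6.5625 in² (U = 1.0, A_e = A_n). φR_n = 0.75 × 65 × 6.5625 = 319.9 kips.
Governing: min(751.5, 425.0, 319.9) = 319.9 kips → net-section rupture.

319.9 kips (net-section rupture governs)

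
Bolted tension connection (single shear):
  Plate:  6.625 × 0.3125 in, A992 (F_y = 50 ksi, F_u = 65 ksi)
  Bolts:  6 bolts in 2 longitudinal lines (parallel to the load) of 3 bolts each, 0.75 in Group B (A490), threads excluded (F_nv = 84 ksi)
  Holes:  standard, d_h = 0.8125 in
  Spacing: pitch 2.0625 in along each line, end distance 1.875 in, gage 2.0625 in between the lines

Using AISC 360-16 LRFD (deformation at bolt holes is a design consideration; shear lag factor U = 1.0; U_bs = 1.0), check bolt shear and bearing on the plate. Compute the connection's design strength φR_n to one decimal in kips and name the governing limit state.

Bolt shear: A_b = π(0.75)²/4 = 0.44179 in². φR_n = 0.75 × 84 × 0.44179 × 6 × 1 = 167.0 kips.
Bearing (0.3125 in plate, F_u = 65 ksi): end bolts L_c = 1.875 − 0.8125/2 = 1.46875, R_n = min(1.2×1.46875×0.3125×65, 2.4×0.75×0.3125×65) = 35.801 kips/bolt; interior L_c = 2.0625 − 0.8125 = 1.25, R_n = 30.469 kips/bolt. φR_n = 0.75 × (2×35.801 + 4×30.469) = 145.1 kips.
Governing: min(167.0, 145.1) = 145.1 kips → bearing.

145.1 kips (bearing governs)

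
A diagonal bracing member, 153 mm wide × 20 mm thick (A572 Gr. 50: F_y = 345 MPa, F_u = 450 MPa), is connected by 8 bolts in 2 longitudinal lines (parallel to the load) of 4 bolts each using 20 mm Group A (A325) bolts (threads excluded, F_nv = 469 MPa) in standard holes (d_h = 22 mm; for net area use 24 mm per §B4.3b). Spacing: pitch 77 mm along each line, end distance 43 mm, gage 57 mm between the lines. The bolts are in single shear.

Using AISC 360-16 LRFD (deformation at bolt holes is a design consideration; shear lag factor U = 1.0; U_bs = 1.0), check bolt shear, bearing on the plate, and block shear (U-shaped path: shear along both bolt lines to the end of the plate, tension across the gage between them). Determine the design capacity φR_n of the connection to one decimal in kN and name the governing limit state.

Bolt shear: A_b = π(20)²/4 = 314.16 mm². φR_n = 0.75 × 469 × 314.16 × 8 × 1 = 884.0 kN.
Bearing (20 mm plate, F_u = 450 MPa): end bolts L_c = 43 − 22/2 = 32, R_n = min(1.2×32×20×450, 2.4×20×20×450) = 345.6 kN/bolt; interior L_c = 77 − 22 = 55, R_n = 432 kN/bolt. φR_n = 0.75 × (2×345.6 + 6×432) = 2462.4 kN.
Block shear: shear path 2×[43+3×77] = 2×274 mm, A_gv = 10960, A_nv = 2×(274 − 3.5×24)×20 = 7600 mm²; tension across gage: (57 − 1×24)×20 = 660 mm². R_n = min(0.6×450×7600, 0.6×345×10960) + 1.0×450×660 = min(2052, 2268.7) + 297 = 2349 kN. φR_n = 0.75 × 2349 = 1761.8 kN.
Governing: min(884.0, 2462.4, 1761.8) = 884.0 kN → bolt shear.

884.0 kN (bolt shear governs)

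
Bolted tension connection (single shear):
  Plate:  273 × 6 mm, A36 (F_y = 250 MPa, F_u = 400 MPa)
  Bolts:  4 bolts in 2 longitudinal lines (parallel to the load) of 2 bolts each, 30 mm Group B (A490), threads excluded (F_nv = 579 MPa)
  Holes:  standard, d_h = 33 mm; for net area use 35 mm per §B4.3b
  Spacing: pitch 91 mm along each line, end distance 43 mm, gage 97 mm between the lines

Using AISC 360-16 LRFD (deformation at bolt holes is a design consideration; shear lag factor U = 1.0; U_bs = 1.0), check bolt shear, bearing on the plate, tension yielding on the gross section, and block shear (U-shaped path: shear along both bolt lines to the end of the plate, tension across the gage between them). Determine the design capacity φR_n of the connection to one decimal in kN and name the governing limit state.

287.6 kN (block shear governs)

Bolt shear: A_b = π(30)²/4 = 706.86 mm². φR_n = 0.75 × 579 × 706.86 × 4 × 1 = 1227.8 kN.
Bearing (6 mm plate, F_u = 400 MPa): end bolts L_c = 43 − 33/2 = 26.5, R_n = min(1.2×26.5×6×400, 2.4×30×6×400) = 76.32 kN/bolt; interior L_c = 91 − 33 = 58, R_n = 167.04 kN/bolt. φR_n = 0.75 × (2×76.32 + 2×167.04) = 365.0 kN.
Tension yield (gross): A_g = 273×6 = 1638 mm². φR_n = 0.90 × 250 × 1638 = 368.6 kN.
Block shear: shear path 2×[43+1×91] = 2×134 mm, A_gv = 1608, A_nv = 2×(134 − 1.5×35)×6 = 978 mm²; tension across gage: (97 − 1×35)×6 = 372 mm². R_n = min(0.6×400×978, 0.6×250×1608) + 1.0×400×372 = min(234.72, 241.2) + 148.8 = 383.52 kN. φR_n = 0.75 × 383.52 = 287.6 kN.
Governing: min(1227.8, 365.0, 368.6, 287.6) = 287.6 kN → block shear.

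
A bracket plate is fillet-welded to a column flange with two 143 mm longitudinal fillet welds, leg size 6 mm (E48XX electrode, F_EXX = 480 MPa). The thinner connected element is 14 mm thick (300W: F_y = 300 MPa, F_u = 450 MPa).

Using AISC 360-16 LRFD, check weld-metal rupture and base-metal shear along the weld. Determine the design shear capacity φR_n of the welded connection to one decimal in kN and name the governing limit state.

Weld metal: throat = 0.707×6 = 4.242 mm, L = 2×143 = 286 mm. φR_n = 0.75 × 0.6 × 480 × 4.242 × 286 = 262.1 kN.
Base metal shear (14 mm plate): yield φR_n = 1.0×0.6×300×14×286 = 720.7 kN; rupture φR_n = 0.75×0.6×450×14×286 = 810.8 kN; take 720.7 kN (yield).
Governing: min(262.1, 720.7) = 262.1 kN → weld metal.

262.1 kN (weld metal governs)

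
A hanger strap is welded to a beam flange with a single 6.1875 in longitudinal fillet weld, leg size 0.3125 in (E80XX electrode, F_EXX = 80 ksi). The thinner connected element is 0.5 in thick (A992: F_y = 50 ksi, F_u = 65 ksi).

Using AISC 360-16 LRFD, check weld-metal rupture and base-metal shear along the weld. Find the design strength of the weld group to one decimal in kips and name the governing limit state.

49.2 kips (weld metal governs)

Weld metal: throat = 0.707×0.3125 = 0.22094 in, L = 6.1875 in. φR_n = 0.75 × 0.6 × 80 × 0.22094 × 6.1875 = 49.2 kips.
Base metal shear (0.5 in plate): yield φR_n = 1.0×0.6×50×0.5×6.1875 = 92.8 kips; rupture φR_n = 0.75×0.6×65×0.5×6.1875 = 90.5 kips; take 90.5 kips (rupture).
Governing: min(49.2, 90.5) = 49.2 kips → weld metal.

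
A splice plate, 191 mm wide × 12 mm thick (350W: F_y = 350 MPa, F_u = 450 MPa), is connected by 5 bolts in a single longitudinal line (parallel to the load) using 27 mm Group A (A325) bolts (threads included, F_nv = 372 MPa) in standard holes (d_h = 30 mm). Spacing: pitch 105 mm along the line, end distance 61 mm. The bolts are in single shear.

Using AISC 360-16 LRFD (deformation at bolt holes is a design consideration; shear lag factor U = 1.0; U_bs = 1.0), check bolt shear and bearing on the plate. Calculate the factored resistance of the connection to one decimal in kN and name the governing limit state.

798.7 kN (bolt shear governs)

Bolt shear: A_b = π(27)²/4 = 572.56 mm². φR_n = 0.75 × 372 × 572.56 × 5 × 1 = 798.7 kN.
Bearing (12 mm plate, F_u = 450 MPa): end bolts L_c = 61 − 30/2 = 46, R_n = min(1.2×46×12×450, 2.4×27×12×450) = 298.08 kN/bolt; interior L_c = 105 − 30 = 75, R_n = 349.92 kN/bolt. φR_n = 0.75 × (1×298.08 + 4×349.92) = 1273.3 kN.
Governing: min(798.7, 1273.3) = 798.7 kN → bolt shear.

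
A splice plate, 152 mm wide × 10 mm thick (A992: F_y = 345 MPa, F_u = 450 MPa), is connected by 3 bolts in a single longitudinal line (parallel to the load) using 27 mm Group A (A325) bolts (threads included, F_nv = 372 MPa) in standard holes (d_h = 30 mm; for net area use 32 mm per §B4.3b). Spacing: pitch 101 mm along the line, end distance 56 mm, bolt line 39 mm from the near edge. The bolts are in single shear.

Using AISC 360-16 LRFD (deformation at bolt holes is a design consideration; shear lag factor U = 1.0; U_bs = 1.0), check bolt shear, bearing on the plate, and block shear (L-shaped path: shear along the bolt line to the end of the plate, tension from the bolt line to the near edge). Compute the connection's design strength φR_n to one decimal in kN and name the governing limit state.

438.1 kN (block shear governs)

Bolt shear: A_b = π(27)²/4 = 572.56 mm². φR_n = 0.75 × 372 × 572.56 × 3 × 1 = 479.2 kN.
Bearing (10 mm plate, F_u = 450 MPa): end bolts L_c = 56 − 30/2 = 41, R_n = min(1.2×41×10×450, 2.4×27×10×450) = 221.4 kN/bolt; interior L_c = 101 − 30 = 71, R_n = 291.6 kN/bolt. φR_n = 0.75 × (1×221.4 + 2×291.6) = 603.5 kN.
Block shear: shear path 1×[56+2×101] = 1×258 mm, A_gv = 2580, A_nv = 1×(258 − 2.5×32)×10 = 1780 mm²; tension to near edge: (39 − 0.5×32)×10 = 230 mm². R_n = min(0.6×450×1780, 0.6×345×2580) + 1.0×450×230 = min(480.6, 534.06) + 103.5 = 584.1 kN. φR_n = 0.75 × 584.1 = 438.1 kN.
Governing: min(479.2, 603.5, 438.1) = 438.1 kN → block shear.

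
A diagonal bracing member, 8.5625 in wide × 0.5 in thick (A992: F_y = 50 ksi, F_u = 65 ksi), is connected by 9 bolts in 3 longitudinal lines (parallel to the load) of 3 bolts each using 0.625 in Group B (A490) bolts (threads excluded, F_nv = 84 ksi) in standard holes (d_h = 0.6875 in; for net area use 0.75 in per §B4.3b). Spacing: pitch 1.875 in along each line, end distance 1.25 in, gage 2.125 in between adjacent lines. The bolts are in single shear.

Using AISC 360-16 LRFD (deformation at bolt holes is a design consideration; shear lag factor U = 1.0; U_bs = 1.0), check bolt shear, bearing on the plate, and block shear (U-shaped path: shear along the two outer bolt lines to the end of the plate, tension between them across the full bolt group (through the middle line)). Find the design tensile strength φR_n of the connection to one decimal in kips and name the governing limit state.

Bolt shear: A_b = π(0.625)²/4 = 0.3068 in². φR_n = 0.75 × 84 × 0.3068 × 9 × 1 = 174.0 kips.
Bearing (0.5 in plate, F_u = 65 ksi): end bolts L_c = 1.25 − 0.6875/2 = 0.90625, R_n = min(1.2×0.90625×0.5×65, 2.4×0.625×0.5×65) = 35.344 kips/bolt; interior L_c = 1.875 − 0.6875 = 1.1875, R_n = 46.313 kips/bolt. φR_n = 0.75 × (3×35.344 + 6×46.313) = 287.9 kips.
Block shear: shear path 2×[1.25+2×1.875] = 2×5 in, A_gv = 5, A_nv = 2×(5 − 2.5×0.75)×0.5 = 3.125 in²; tension across gage: (4.25 − 2×0.75)×0.5 = 1.375 in². R_n = min(0.6×65×3.125, 0.6×50×5) + 1.0×65×1.375 = min(121.88, 150) + 89.375 = 211.26 kips. φR_n = 0.75 × 211.26 = 158.4 kips.
Governing: min(174.0, 287.9, 158.4) = 158.4 kips → block shear.

158.4 kips (block shear governs)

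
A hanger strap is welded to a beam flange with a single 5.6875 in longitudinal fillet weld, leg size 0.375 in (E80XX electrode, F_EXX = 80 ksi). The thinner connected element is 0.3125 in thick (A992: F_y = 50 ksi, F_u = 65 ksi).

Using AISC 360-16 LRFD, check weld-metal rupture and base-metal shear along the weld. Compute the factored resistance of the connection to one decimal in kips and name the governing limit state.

Weld metal: throat = 0.707×0.375 = 0.26513 in, L = 5.6875 in. φR_n = 0.75 × 0.6 × 80 × 0.26513 × 5.6875 = 54.3 kips.
Base metal shear (0.3125 in plate): yield φR_n = 1.0×0.6×50×0.3125×5.6875 = 53.3 kips; rupture φR_n = 0.75×0.6×65×0.3125×5.6875 = 52.0 kips; take 52.0 kips (rupture).
Governing: min(54.3, 52.0) = 52.0 kips → base-metal shear.

52.0 kips (base-metal shear governs)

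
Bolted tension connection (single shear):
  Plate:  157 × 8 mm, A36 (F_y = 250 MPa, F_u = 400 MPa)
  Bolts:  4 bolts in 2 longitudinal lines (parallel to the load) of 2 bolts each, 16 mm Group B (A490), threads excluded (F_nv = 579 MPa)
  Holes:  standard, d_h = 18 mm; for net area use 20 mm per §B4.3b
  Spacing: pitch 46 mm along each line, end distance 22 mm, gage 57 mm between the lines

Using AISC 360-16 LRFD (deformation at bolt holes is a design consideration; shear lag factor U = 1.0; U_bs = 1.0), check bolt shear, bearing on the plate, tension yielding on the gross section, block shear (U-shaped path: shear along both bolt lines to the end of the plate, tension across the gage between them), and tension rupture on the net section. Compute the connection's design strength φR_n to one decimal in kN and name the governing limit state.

198.2 kN (block shear governs)

Bolt shear: A_b = π(16)²/4 = 201.06 mm². φR_n = 0.75 × 579 × 201.06 × 4 × 1 = 349.2 kN.
Bearing (8 mm plate, F_u = 400 MPa): end bolts L_c = 22 − 18/2 = 13, R_n = min(1.2×13×8×400, 2.4×16×8×400) = 49.92 kN/bolt; interior L_c = 46 − 18 = 28, R_n = 107.52 kN/bolt. φR_n = 0.75 × (2×49.92 + 2×107.52) = 236.2 kN.
Tension yield (gross): A_g = 157×8 = 1256 mm². φR_n = 0.90 × 250 × 1256 = 282.6 kN.
Block shear: shear path 2×[22+1×46] = 2×68 mm, A_gv = 1088, A_nv = 2×(68 − 1.5×20)×8 = 608 mm²; tension across gage: (57 − 1×20)×8 = 296 mm². R_n = min(0.6×400×608, 0.6×250×1088) + 1.0×400×296 = min(145.92, 163.2) + 118.4 = 264.32 kN. φR_n = 0.75 × 264.32 = 198.2 kN.
Tension rupture (net): A_n = (157 − 2×20)×8 = 936 mm² (U = 1.0, A_e = A_n). φR_n = 0.75 × 400 × 936 = 280.8 kN.
Governing: min(349.2, 236.2, 282.6, 198.2, 280.8) = 198.2 kN → block shear.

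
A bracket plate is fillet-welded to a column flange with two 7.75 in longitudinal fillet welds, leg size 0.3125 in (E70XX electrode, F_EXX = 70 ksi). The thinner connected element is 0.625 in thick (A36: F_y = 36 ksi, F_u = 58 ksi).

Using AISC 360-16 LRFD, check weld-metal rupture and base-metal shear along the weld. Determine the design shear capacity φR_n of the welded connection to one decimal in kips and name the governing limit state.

107.9 kips (weld metal governs)

Weld metal: throat = 0.707×0.3125 = 0.22094 in, L = 2×7.75 = 15.5 in. φR_n = 0.75 × 0.6 × 70 × 0.22094 × 15.5 = 107.9 kips.
Base metal shear (0.625 in plate): yield φR_n = 1.0×0.6×36×0.625×15.5 = 209.3 kips; rupture φR_n = 0.75×0.6×58×0.625×15.5 = 252.8 kips; take 209.3 kips (yield).
Governing: min(107.9, 209.3) = 107.9 kips → weld metal.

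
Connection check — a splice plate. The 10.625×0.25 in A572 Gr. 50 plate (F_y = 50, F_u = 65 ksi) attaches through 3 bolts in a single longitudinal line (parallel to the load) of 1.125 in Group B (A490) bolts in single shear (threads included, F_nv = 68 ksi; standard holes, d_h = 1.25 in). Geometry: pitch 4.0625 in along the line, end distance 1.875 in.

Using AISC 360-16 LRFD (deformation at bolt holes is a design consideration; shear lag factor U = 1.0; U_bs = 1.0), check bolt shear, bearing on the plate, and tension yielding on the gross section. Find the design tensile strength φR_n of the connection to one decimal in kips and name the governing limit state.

84.1 kips (bearing governs)

Bolt shear: A_b = π(1.125)²/4 = 0.99402 in². φR_n = 0.75 × 68 × 0.99402 × 3 × 1 = 152.1 kips.
Bearing (0.25 in plate, F_u = 65 ksi): end bolts L_c = 1.875 − 1.25/2 = 1.25, R_n = min(1.2×1.25×0.25×65, 2.4×1.125×0.25×65) = 24.375 kips/bolt; interior L_c = 4.0625 − 1.25 = 2.8125, R_n = 43.875 kips/bolt. φR_n = 0.75 × (1×24.375 + 2×43.875) = 84.1 kips.
Tension yield (gross): A_g = 10.625×0.25 = 2.6563 in². φR_n = 0.90 × 50 × 2.6563 = 119.5 kips.
Governing: min(152.1, 84.1, 119.5) = 84.1 kips → bearing.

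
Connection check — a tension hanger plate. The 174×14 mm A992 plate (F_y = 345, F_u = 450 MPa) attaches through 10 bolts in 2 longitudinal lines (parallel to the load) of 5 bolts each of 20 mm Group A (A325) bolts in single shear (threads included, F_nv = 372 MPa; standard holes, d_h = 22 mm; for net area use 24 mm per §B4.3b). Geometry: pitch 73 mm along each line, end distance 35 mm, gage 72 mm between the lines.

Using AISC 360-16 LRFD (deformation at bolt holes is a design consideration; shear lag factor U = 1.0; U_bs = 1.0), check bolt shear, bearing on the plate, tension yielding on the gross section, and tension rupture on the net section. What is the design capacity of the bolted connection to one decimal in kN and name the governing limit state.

595.4 kN (net-section rupture governs)

Bolt shear: A_b = π(20)²/4 = 314.16 mm². φR_n = 0.75 × 372 × 314.16 × 10 × 1 = 876.5 kN.
Bearing (14 mm plate, F_u = 450 MPa): end bolts L_c = 35 − 22/2 = 24, R_n = min(1.2×24×14×450, 2.4×20×14×450) = 181.44 kN/bolt; interior L_c = 73 − 22 = 51, R_n = 302.4 kN/bolt. φR_n = 0.75 × (2×181.44 + 8×302.4) = 2086.6 kN.
Tension yield (gross): A_g = 174×14 = 2436 mm². φR_n = 0.90 × 345 × 2436 = 756.4 kN.
Tension rupture (net): A_n = (174 − 2×24)×14 = 1764 mm² (U = 1.0, A_e = A_n). φR_n = 0.75 × 450 × 1764 = 595.4 kN.
Governing: min(876.5, 2086.6, 756.4, 595.4) = 595.4 kN → net-section rupture.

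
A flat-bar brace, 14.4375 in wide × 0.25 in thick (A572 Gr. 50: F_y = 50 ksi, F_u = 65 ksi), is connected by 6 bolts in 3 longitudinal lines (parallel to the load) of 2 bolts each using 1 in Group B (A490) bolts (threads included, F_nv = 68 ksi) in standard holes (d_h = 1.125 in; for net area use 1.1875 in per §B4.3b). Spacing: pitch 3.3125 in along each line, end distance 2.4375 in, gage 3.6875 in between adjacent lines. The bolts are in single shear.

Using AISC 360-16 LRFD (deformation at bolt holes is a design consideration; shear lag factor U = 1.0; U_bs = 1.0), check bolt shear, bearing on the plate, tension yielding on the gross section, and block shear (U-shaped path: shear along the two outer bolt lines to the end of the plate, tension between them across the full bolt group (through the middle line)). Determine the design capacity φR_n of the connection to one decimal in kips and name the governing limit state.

Bolt shear: A_b = π(1)²/4 = 0.7854 in². φR_n = 0.75 × 68 × 0.7854 × 6 × 1 = 240.3 kips.
Bearing (0.25 in plate, F_u = 65 ksi): end bolts L_c = 2.4375 − 1.125/2 = 1.875, R_n = min(1.2×1.875×0.25×65, 2.4×1×0.25×65) = 36.563 kips/bolt; interior L_c = 3.3125 − 1.125 = 2.1875, R_n = 39 kips/bolt. φR_n = 0.75 × (3×36.563 + 3×39) = 170.0 kips.
Tension yield (gross): A_g = 14.4375×0.25 = 3.6094 in². φR_n = 0.90 × 50 × 3.6094 = 162.4 kips.
Block shear: shear path 2×[2.4375+1×3.3125] = 2×5.75 in, A_gv = 2.875, A_nv = 2×(5.75 − 1.5×1.1875)×0.25 = 1.9844 in²; tension across gage: (7.375 − 2×1.1875)×0.25 = 1.25 in². R_n = min(0.6×65×1.9844, 0.6×50×2.875) + 1.0×65×1.25 = min(77.392, 86.25) + 81.25 = 158.64 kips. φR_n = 0.75 × 158.64 = 119.0 kips.
Governing: min(240.3, 170.0, 162.4, 119.0) = 119.0 kips → block shear.

119.0 kips (block shear governs)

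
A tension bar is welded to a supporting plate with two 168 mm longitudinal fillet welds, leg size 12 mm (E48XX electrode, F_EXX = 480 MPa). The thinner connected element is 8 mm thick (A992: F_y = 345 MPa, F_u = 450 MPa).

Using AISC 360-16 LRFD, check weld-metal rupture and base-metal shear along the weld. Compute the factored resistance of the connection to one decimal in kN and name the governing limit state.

Weld metal: throat = 0.707×12 = 8.484 mm, L = 2×168 = 336 mm. φR_n = 0.75 × 0.6 × 480 × 8.484 × 336 = 615.7 kN.
Base metal shear (8 mm plate): yield φR_n = 1.0×0.6×345×8×336 = 556.4 kN; rupture φR_n = 0.75×0.6×450×8×336 = 544.3 kN; take 544.3 kN (rupture).
Governing: min(615.7, 544.3) = 544.3 kN → base-metal shear.

544.3 kN (base-metal shear governs)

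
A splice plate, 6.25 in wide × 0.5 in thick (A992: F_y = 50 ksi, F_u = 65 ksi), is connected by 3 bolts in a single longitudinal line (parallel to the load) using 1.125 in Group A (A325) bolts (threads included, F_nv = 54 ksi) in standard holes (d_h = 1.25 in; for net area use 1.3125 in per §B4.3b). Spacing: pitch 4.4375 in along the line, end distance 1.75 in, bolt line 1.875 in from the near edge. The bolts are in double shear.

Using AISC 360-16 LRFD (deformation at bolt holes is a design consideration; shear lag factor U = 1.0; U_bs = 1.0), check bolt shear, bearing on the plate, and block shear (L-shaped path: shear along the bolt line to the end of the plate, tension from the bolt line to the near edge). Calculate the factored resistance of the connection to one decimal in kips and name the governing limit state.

Bolt shear: A_b = π(1.125)²/4 = 0.99402 in². φR_n = 0.75 × 54 × 0.99402 × 3 × 2 = 241.5 kips.
Bearing (0.5 in plate, F_u = 65 ksi): end bolts L_c = 1.75 − 1.25/2 = 1.125, R_n = min(1.2×1.125×0.5×65, 2.4×1.125×0.5×65) = 43.875 kips/bolt; interior L_c = 4.4375 − 1.25 = 3.1875, R_n = 87.75 kips/bolt. φR_n = 0.75 × (1×43.875 + 2×87.75) = 164.5 kips.
Block shear: shear path 1×[1.75+2×4.4375] = 1×10.625 in, A_gv = 5.3125, A_nv = 1×(10.625 − 2.5×1.3125)×0.5 = 3.6719 in²; tension to near edge: (1.875 − 0.5×1.3125)×0.5 = 0.60938 in². R_n = min(0.6×65×3.6719, 0.6×50×5.3125) + 1.0×65×0.60938 = min(143.2, 159.38) + 39.61 = 182.81 kips. φR_n = 0.75 × 182.81 = 137.1 kips.
Governing: min(241.5, 164.5, 137.1) = 137.1 kips → block shear.

137.1 kips (block shear governs)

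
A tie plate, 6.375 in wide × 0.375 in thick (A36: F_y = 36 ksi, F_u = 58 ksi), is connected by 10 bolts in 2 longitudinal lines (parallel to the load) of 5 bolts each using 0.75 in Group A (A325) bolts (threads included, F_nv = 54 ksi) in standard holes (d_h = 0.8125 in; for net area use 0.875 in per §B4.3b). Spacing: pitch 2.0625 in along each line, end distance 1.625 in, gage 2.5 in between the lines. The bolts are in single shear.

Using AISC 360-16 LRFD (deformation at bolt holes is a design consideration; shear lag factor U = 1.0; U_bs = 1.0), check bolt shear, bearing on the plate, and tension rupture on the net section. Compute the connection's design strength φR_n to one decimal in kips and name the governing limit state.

75.4 kips (net-section rupture governs)

Bolt shear: A_b = π(0.75)²/4 = 0.44179 in². φR_n = 0.75 × 54 × 0.44179 × 10 × 1 = 178.9 kips.
Bearing (0.375 in plate, F_u = 58 ksi): end bolts L_c = 1.625 − 0.8125/2 = 1.21875, R_n = min(1.2×1.21875×0.375×58, 2.4×0.75×0.375×58) = 31.809 kips/bolt; interior L_c = 2.0625 − 0.8125 = 1.25, R_n = 32.625 kips/bolt. φR_n = 0.75 × (2×31.809 + 8×32.625) = 243.5 kips.
Tension rupture (net): A_n = (6.375 − 2×0.875)×0.375 = 1.7344 in² (U = 1.0, A_e = A_n). φR_n = 0.75 × 58 × 1.7344 = 75.4 kips.
Governing: min(178.9, 243.5, 75.4) = 75.4 kips → net-section rupture.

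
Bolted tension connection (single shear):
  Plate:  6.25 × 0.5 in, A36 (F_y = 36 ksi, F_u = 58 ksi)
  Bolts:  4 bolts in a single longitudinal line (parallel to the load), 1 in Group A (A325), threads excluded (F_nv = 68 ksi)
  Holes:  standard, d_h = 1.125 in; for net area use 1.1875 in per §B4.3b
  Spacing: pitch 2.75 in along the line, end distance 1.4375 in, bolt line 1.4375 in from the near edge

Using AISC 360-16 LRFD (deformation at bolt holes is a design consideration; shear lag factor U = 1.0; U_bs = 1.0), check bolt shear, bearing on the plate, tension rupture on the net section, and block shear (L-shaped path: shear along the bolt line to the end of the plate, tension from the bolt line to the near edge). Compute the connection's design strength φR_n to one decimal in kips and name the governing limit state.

Bolt shear: A_b = π(1)²/4 = 0.7854 in². φR_n = 0.75 × 68 × 0.7854 × 4 × 1 = 160.2 kips.
Bearing (0.5 in plate, F_u = 58 ksi): end bolts L_c = 1.4375 − 1.125/2 = 0.875, R_n = min(1.2×0.875×0.5×58, 2.4×1×0.5×58) = 30.45 kips/bolt; interior L_c = 2.75 − 1.125 = 1.625, R_n = 56.55 kips/bolt. φR_n = 0.75 × (1×30.45 + 3×56.55) = 150.1 kips.
Tension rupture (net): A_n = (6.25 − 1×1.1875)×0.5 = 2.5313 in² (U = 1.0, A_e = A_n). φR_n = 0.75 × 58 × 2.5313 = 110.1 kips.
Block shear: shear path 1×[1.4375+3×2.75] = 1×9.6875 in, A_gv = 4.8438, A_nv = 1×(9.6875 − 3.5×1.1875)×0.5 = 2.7656 in²; tension to near edge: (1.4375 − 0.5×1.1875)×0.5 = 0.42188 in². R_n = min(0.6×58×2.7656, 0.6×36×4.8438) + 1.0×58×0.42188 = min(96.243, 104.63) + 24.469 = 120.71 kips. φR_n = 0.75 × 120.71 = 90.5 kips.
Governing: min(160.2, 150.1, 110.1, 90.5) = 90.5 kips → block shear.

90.5 kips (block shear governs)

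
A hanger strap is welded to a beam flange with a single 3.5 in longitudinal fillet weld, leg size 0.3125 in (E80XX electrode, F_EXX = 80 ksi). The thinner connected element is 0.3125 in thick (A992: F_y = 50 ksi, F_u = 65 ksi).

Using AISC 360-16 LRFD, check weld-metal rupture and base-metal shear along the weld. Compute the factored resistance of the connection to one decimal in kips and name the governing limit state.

Weld metal: throat = 0.707×0.3125 = 0.22094 in, L = 3.5 in. φR_n = 0.75 × 0.6 × 80 × 0.22094 × 3.5 = 27.8 kips.
Base metal shear (0.3125 in plate): yield φR_n = 1.0×0.6×50×0.3125×3.5 = 32.8 kips; rupture φR_n = 0.75×0.6×65×0.3125×3.5 = 32.0 kips; take 32.0 kips (rupture).
Governing: min(27.8, 32.0) = 27.8 kips → weld metal.

27.8 kips (weld metal governs)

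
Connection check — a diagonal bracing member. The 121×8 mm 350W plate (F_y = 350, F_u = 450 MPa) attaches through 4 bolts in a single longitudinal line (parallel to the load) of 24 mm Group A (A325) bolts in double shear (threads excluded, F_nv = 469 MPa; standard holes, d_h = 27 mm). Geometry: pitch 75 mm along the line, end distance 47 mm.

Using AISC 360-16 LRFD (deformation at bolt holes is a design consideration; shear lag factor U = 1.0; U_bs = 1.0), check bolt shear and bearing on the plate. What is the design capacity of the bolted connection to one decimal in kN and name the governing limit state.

Bolt shear: A_b = π(24)²/4 = 452.39 mm². φR_n = 0.75 × 469 × 452.39 × 4 × 2 = 1273.0 kN.
Bearing (8 mm plate, F_u = 450 MPa): end bolts L_c = 47 − 27/2 = 33.5, R_n = min(1.2×33.5×8×450, 2.4×24×8×450) = 144.72 kN/bolt; interior L_c = 75 − 27 = 48, R_n = 207.36 kN/bolt. φR_n = 0.75 × (1×144.72 + 3×207.36) = 575.1 kN.
Governing: min(1273.0, 575.1) = 575.1 kN → bearing.

575.1 kN (bearing governs)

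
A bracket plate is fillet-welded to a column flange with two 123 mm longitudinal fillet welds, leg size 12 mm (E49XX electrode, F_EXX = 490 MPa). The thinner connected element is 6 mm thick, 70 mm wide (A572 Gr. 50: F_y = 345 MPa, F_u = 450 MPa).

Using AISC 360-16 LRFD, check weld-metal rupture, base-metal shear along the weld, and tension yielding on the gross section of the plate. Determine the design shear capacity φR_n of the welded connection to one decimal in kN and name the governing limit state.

Weld metal: throat = 0.707×12 = 8.484 mm, L = 2×123 = 246 mm. φR_n = 0.75 × 0.6 × 490 × 8.484 × 246 = 460.2 kN.
Base metal shear (6 mm plate): yield φR_n = 1.0×0.6×345×6×246 = 305.5 kN; rupture φR_n = 0.75×0.6×450×6×246 = 298.9 kN; take 298.9 kN (rupture).
Tension yield (gross): A_g = 70×6 = 420 mm². φR_n = 0.90 × 345 × 420 = 130.4 kN.
Governing: min(460.2, 298.9, 130.4) = 130.4 kN → gross-section yield.

130.4 kN (gross-section yield governs)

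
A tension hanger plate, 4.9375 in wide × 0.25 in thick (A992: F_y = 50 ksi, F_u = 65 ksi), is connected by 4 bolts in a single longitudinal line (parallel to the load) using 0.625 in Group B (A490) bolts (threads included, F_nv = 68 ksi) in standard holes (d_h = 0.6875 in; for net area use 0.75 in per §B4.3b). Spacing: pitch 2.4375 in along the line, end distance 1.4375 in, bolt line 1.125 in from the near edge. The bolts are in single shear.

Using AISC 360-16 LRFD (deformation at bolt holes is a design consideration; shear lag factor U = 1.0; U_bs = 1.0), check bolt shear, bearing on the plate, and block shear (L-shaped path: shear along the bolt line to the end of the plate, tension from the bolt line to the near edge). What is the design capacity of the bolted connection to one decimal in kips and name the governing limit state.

53.9 kips (block shear governs)

Bolt shear: A_b = π(0.625)²/4 = 0.3068 in². φR_n = 0.75 × 68 × 0.3068 × 4 × 1 = 62.6 kips.
Bearing (0.25 in plate, F_u = 65 ksi): end bolts L_c = 1.4375 − 0.6875/2 = 1.09375, R_n = min(1.2×1.09375×0.25×65, 2.4×0.625×0.25×65) = 21.328 kips/bolt; interior L_c = 2.4375 − 0.6875 = 1.75, R_n = 24.375 kips/bolt. φR_n = 0.75 × (1×21.328 + 3×24.375) = 70.8 kips.
Block shear: shear path 1×[1.4375+3×2.4375] = 1×8.75 in, A_gv = 2.1875, A_nv = 1×(8.75 − 3.5×0.75)×0.25 = 1.5313 in²; tension to near edge: (1.125 − 0.5×0.75)×0.25 = 0.1875 in². R_n = min(0.6×65×1.5313, 0.6×50×2.1875) + 1.0×65×0.1875 = min(59.721, 65.625) + 12.188 = 71.909 kips. φR_n = 0.75 × 71.909 = 53.9 kips.
Governing: min(62.6, 70.8, 53.9) = 53.9 kips → block shear.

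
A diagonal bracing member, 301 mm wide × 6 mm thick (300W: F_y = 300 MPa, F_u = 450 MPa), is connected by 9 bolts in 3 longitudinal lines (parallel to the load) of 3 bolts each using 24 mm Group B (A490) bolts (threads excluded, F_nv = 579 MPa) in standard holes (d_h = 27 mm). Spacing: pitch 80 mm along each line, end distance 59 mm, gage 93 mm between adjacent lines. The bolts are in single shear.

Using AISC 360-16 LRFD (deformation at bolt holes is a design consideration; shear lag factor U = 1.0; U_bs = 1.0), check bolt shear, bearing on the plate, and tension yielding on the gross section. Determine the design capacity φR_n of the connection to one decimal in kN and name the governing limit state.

Bolt shear: A_b = π(24)²/4 = 452.39 mm². φR_n = 0.75 × 579 × 452.39 × 9 × 1 = 1768.1 kN.
Bearing (6 mm plate, F_u = 450 MPa): end bolts L_c = 59 − 27/2 = 45.5, R_n = min(1.2×45.5×6×450, 2.4×24×6×450) = 147.42 kN/bolt; interior L_c = 80 − 27 = 53, R_n = 155.52 kN/bolt. φR_n = 0.75 × (3×147.42 + 6×155.52) = 1031.5 kN.
Tension yield (gross): A_g = 301×6 = 1806 mm². φR_n = 0.90 × 300 × 1806 = 487.6 kN.
Governing: min(1768.1, 1031.5, 487.6) = 487.6 kN → gross-section yield.

487.6 kN (gross-section yield governs)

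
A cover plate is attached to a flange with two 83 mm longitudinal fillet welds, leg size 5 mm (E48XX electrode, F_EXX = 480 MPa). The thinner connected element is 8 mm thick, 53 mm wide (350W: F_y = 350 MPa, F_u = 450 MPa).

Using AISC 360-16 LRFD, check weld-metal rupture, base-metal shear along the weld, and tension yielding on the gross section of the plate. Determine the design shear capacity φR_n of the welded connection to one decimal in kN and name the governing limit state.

Weld metal: throat = 0.707×5 = 3.535 mm, L = 2×83 = 166 mm. φR_n = 0.75 × 0.6 × 480 × 3.535 × 166 = 126.8 kN.
Base metal shear (8 mm plate): yield φR_n = 1.0×0.6×350×8×166 = 278.9 kN; rupture φR_n = 0.75×0.6×450×8×166 = 268.9 kN; take 268.9 kN (rupture).
Tension yield (gross): A_g = 53×8 = 424 mm². φR_n = 0.90 × 350 × 424 = 133.6 kN.
Governing: min(126.8, 268.9, 133.6) = 126.8 kN → weld metal.

126.8 kN (weld metal governs)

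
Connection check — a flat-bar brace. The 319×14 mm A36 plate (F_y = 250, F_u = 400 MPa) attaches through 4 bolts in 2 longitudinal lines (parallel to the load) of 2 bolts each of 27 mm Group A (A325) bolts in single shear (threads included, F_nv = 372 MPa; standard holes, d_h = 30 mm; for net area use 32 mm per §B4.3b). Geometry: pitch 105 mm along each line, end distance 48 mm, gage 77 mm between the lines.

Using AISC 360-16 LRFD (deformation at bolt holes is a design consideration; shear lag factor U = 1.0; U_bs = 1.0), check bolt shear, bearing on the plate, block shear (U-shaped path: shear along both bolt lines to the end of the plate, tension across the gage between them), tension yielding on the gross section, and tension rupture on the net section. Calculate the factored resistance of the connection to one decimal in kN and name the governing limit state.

Bolt shear: A_b = π(27)²/4 = 572.56 mm². φR_n = 0.75 × 372 × 572.56 × 4 × 1 = 639.0 kN.
Bearing (14 mm plate, F_u = 400 MPa): end bolts L_c = 48 − 30/2 = 33, R_n = min(1.2×33×14×400, 2.4×27×14×400) = 221.76 kN/bolt; interior L_c = 105 − 30 = 75, R_n = 362.88 kN/bolt. φR_n = 0.75 × (2×221.76 + 2×362.88) = 877.0 kN.
Block shear: shear path 2×[48+1×105] = 2×153 mm, A_gv = 4284, A_nv = 2×(153 − 1.5×32)×14 = 2940 mm²; tension across gage: (77 − 1×32)×14 = 630 mm². R_n = min(0.6×400×2940, 0.6×250×4284) + 1.0×400×630 = min(705.6, 642.6) + 252 = 894.6 kN. φR_n = 0.75 × 894.6 = 671.0 kN.
Tension yield (gross): A_g = 319×14 = 4466 mm². φR_n = 0.90 × 250 × 4466 = 1004.9 kN.
Tension rupture (net): A_n = (319 − 2×32)×14 = 3570 mm² (U = 1.0, A_e = A_n). φR_n = 0.75 × 400 × 3570 = 1071.0 kN.
Governing: min(639.0, 877.0, 671.0, 1004.9, 1071.0) = 639.0 kN → bolt shear.

639.0 kN (bolt shear governs)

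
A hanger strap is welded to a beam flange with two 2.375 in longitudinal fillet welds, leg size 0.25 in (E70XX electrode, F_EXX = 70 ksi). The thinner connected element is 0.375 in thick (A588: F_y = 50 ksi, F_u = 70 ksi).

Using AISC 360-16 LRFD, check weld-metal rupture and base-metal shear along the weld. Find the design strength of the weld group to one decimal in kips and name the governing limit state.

26.4 kips (weld metal governs)

Weld metal: throat = 0.707×0.25 = 0.17675 in, L = 2×2.375 = 4.75 in. φR_n = 0.75 × 0.6 × 70 × 0.17675 × 4.75 = 26.4 kips.
Base metal shear (0.375 in plate): yield φR_n = 1.0×0.6×50×0.375×4.75 = 53.4 kips; rupture φR_n = 0.75×0.6×70×0.375×4.75 = 56.1 kips; take 53.4 kips (yield).
Governing: min(26.4, 53.4) = 26.4 kips → weld metal.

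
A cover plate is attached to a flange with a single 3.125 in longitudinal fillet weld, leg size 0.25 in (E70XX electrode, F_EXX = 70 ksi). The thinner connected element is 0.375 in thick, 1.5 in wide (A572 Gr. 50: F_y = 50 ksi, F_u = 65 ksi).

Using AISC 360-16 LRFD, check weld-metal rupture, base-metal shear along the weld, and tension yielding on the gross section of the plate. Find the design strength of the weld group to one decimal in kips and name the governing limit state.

17.4 kips (weld metal governs)

Weld metal: throat = 0.707×0.25 = 0.17675 in, L = 3.125 in. φR_n = 0.75 × 0.6 × 70 × 0.17675 × 3.125 = 17.4 kips.
Base metal shear (0.375 in plate): yield φR_n = 1.0×0.6×50×0.375×3.125 = 35.2 kips; rupture φR_n = 0.75×0.6×65×0.375×3.125 = 34.3 kips; take 34.3 kips (rupture).
Tension yield (gross): A_g = 1.5×0.375 = 0.5625 in². φR_n = 0.90 × 50 × 0.5625 = 25.3 kips.
Governing: min(17.4, 34.3, 25.3) = 17.4 kips → weld metal.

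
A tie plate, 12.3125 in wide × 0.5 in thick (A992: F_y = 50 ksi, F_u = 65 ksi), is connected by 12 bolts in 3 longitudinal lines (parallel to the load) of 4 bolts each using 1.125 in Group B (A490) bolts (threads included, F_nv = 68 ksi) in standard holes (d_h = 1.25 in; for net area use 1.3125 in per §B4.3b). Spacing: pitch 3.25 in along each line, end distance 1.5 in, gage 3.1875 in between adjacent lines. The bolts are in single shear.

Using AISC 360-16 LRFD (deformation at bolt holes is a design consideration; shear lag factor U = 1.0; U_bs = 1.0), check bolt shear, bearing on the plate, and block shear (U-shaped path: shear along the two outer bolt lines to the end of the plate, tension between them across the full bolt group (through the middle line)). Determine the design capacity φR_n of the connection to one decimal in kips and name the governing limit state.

286.1 kips (block shear governs)

Bolt shear: A_b = π(1.125)²/4 = 0.99402 in². φR_n = 0.75 × 68 × 0.99402 × 12 × 1 = 608.3 kips.
Bearing (0.5 in plate, F_u = 65 ksi): end bolts L_c = 1.5 − 1.25/2 = 0.875, R_n = min(1.2×0.875×0.5×65, 2.4×1.125×0.5×65) = 34.125 kips/bolt; interior L_c = 3.25 − 1.25 = 2, R_n = 78 kips/bolt. φR_n = 0.75 × (3×34.125 + 9×78) = 603.3 kips.
Block shear: shear path 2×[1.5+3×3.25] = 2×11.25 in, A_gv = 11.25, A_nv = 2×(11.25 − 3.5×1.3125)×0.5 = 6.6563 in²; tension across gage: (6.375 − 2×1.3125)×0.5 = 1.875 in². R_n = min(0.6×65×6.6563, 0.6×50×11.25) + 1.0×65×1.875 = min(259.6, 337.5) + 121.88 = 381.48 kips. φR_n = 0.75 × 381.48 = 286.1 kips.
Governing: min(608.3, 603.3, 286.1) = 286.1 kips → block shear.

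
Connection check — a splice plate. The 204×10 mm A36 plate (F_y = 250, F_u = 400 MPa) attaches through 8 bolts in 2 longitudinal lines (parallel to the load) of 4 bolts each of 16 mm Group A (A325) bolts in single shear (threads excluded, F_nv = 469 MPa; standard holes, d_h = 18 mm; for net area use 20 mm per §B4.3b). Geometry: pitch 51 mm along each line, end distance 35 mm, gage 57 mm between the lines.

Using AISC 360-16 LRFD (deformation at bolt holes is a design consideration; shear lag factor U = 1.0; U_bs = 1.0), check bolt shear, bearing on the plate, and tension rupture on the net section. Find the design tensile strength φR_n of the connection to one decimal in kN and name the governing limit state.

Bolt shear: A_b = π(16)²/4 = 201.06 mm². φR_n = 0.75 × 469 × 201.06 × 8 × 1 = 565.8 kN.
Bearing (10 mm plate, F_u = 400 MPa): end bolts L_c = 35 − 18/2 = 26, R_n = min(1.2×26×10×400, 2.4×16×10×400) = 124.8 kN/bolt; interior L_c = 51 − 18 = 33, R_n = 153.6 kN/bolt. φR_n = 0.75 × (2×124.8 + 6×153.6) = 878.4 kN.
Tension rupture (net): A_n = (204 − 2×20)×10 = 1640 mm² (U = 1.0, A_e = A_n). φR_n = 0.75 × 400 × 1640 = 492.0 kN.
Governing: min(565.8, 878.4, 492.0) = 492.0 kN → net-section rupture.

492.0 kN (net-section rupture governs)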